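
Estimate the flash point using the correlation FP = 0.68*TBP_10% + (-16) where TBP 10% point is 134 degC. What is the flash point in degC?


FP = 0.68 * 134 + (-16) = 75.12

75.12 degC


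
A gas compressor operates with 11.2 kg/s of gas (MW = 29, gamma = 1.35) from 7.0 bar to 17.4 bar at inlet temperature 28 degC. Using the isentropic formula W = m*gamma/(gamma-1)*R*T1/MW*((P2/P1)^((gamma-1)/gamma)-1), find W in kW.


Isentropic work: W = m*(gamma/(gamma-1))*(R*T1/MW)*((P2/P1)^((gamma-1)/gamma) - 1)
T1 = 28 + 273.15 = 301.15 K
Pressure ratio = 17.4 / 7.0 = 2.48571
Exponent = (1.35 - 1)/1.35 = 0.259259
(P2/P1)^exp - 1 = 2.48571^0.259259 - 1 = 0.266264
W = 11.2 * 1.35 / 0.35 * 8.314 * 301.15 / 29 * 0.266264 = 993.1

993.1 kW


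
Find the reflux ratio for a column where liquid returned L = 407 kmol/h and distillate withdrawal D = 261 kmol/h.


Reflux ratio definition: R = L / D (liquid returned / distillate withdrawn)
L = 407 kmol/h, D = 261 kmol/h
R = 407 / 261 = 1.559

1.559


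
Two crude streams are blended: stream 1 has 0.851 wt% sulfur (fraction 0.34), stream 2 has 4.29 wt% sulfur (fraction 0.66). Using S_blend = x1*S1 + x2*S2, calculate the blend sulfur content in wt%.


Linear sulfur blending: S_blend = x1*S1 + x2*S2
Contribution 1: 0.34 * 0.851 = 0.28934 wt%
Contribution 2: 0.66 * 4.29 = 2.8314 wt%
S_blend = 0.28934 + 2.8314 = 3.12074

3.12074 wt%


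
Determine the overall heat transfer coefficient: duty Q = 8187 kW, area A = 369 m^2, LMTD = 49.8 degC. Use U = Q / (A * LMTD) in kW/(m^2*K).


From Q = U*A*LMTD, U = Q / (A * LMTD)
U = 8187 / (369 * 49.8) = 8187 / 18376.2 = 0.4455

0.4455 kW/(m^2*K)


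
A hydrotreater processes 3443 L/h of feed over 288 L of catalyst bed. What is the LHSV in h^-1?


LHSV = volumetric feed rate / catalyst volume
= 3443 L/h / 288 L
= 11.95 h^-1

11.95 h^-1


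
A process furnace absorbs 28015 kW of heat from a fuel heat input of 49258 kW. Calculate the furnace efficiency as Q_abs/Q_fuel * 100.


Furnace efficiency = Q_absorbed / Q_fuel * 100
= 28015 / 49258 * 100 = 56.87

56.87 %


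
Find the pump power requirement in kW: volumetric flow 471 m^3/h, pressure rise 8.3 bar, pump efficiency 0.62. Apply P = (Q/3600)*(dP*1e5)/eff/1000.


Q = 471 / 3600 = 0.130833 m^3/s
P = 0.130833 * (8.3 * 1e5) / 0.62 / 1000 = 175.1

175.1 kW


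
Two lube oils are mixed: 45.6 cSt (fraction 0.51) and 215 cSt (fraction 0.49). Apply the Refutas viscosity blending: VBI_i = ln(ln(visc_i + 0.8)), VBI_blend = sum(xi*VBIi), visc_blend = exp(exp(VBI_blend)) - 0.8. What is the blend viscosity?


Refutas method: VBN_i = 14.534*ln(ln(visc_i + 0.8)) + 10.975, blended linearly by mass fraction; since VBN is linear in VBI_i = ln(ln(visc_i + 0.8)) and the fractions sum to 1, blend VBI directly: visc = exp(exp(VBI_blend)) - 0.8
VBI_1 = ln(ln(45.6 + 0.8)) = 1.34477
VBI_2 = ln(ln(215 + 0.8)) = 1.68164
VBI_blend = 0.51 * 1.34477 + 0.49 * 1.68164 = 1.50984
visc_blend = exp(exp(1.50984)) - 0.8 = 91.59

91.59 cSt


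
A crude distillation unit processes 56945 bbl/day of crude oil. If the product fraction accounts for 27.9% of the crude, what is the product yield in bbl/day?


Crude throughput = 56945 bbl/day
Fraction yield = 27.9%
yield = throughput * fraction / 100
yield = 56945 * 27.9 / 100 = 15887.655

15887.655 bbl/day


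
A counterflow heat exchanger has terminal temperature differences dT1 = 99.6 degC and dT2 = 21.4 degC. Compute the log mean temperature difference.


LMTD = (dT1 - dT2) / ln(dT1/dT2)
= (99.6 - 21.4) / ln(99.6 / 21.4) = 78.2 / 1.53777 = 50.85

50.85 degC


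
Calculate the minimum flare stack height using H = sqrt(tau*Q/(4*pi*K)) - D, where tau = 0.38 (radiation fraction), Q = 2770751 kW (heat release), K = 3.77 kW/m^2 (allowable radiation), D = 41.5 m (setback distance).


tau*Q/(4*pi*K) = 0.38 * 2770751 / (4 * pi * 3.77) = 22224.4
sqrt(22224.4) = 149.079
H = 149.079 - 41.5 = 107.6

107.6 m


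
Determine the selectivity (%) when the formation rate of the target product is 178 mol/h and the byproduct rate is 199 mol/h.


Selectivity = desired / (desired + undesired) * 100
Total products = 178 + 199 = 377 mol/h
S = 178 / 377 * 100
= 0.4721 * 100
= 47.21 %

47.21 %


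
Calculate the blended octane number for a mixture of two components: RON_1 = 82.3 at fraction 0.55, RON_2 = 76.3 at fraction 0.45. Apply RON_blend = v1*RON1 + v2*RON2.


Linear blending: RON_blend = sum(vi * RONi)
Contribution 1: 0.55 * 82.3 = 45.265
Contribution 2: 0.45 * 76.3 = 34.335
RON_blend = 45.265 + 34.335 = 79.6

79.6


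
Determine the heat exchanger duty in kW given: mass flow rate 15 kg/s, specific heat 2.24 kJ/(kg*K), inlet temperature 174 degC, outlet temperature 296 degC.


Q = m_dot * cp * delta_T
delta_T = 296 - 174 = 122 K
Q = 15 * 2.24 * 122
= 33.6 * 122
= 4099.2 kW

4099.2 kW


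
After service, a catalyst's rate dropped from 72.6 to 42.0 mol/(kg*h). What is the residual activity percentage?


Activity (%) = (rate_used / rate_fresh) * 100
rate_used = 42.0, rate_fresh = 72.6
= (42.0 / 72.6) * 100
= 0.5785 * 100 = 57.85

57.85 %


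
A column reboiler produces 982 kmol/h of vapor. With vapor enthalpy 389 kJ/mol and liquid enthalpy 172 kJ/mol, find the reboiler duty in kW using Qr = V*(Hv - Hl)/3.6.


Qr = 982 * (389 - 172) / 3.6 = 982 * 217 / 3.6 = 59190

59190 kW


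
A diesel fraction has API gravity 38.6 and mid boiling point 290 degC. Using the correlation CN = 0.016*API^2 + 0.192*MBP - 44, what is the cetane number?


CN = 0.016 * 38.6^2 + 0.192 * 290 - 44
CN = 23.83936 + 55.68 - 44 = 35.51936

35.51936


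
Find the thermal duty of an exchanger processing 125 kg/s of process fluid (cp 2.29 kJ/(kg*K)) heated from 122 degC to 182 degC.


Q = m_dot * cp * delta_T
delta_T = 182 - 122 = 60 K
Q = 125 * 2.29 * 60
= 286.25 * 60
= 17175 kW

17175 kW


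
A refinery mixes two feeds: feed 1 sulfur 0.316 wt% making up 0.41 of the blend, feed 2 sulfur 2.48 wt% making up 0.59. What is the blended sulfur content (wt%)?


Linear sulfur blending: S_blend = x1*S1 + x2*S2
Contribution 1: 0.41 * 0.316 = 0.12956 wt%
Contribution 2: 0.59 * 2.48 = 1.4632 wt%
S_blend = 0.12956 + 1.4632 = 1.59276

1.59276 wt%


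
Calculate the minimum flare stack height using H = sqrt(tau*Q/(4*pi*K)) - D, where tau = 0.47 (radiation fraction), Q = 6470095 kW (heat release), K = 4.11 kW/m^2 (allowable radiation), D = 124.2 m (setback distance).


tau*Q/(4*pi*K) = 0.47 * 6470095 / (4 * pi * 4.11) = 58878.5
sqrt(58878.5) = 242.649
H = 242.649 - 124.2 = 118.4

118.4 m


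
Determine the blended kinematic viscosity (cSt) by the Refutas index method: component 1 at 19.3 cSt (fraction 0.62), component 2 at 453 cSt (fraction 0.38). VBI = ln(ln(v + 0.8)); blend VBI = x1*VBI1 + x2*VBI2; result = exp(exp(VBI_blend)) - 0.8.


Refutas method: VBN_i = 14.534*ln(ln(visc_i + 0.8)) + 10.975, blended linearly by mass fraction; since VBN is linear in VBI_i = ln(ln(visc_i + 0.8)) and the fractions sum to 1, blend VBI directly: visc = exp(exp(VBI_blend)) - 0.8
VBI_1 = ln(ln(19.3 + 0.8)) = 1.09885
VBI_2 = ln(ln(453 + 0.8)) = 1.81118
VBI_blend = 0.62 * 1.09885 + 0.38 * 1.81118 = 1.36954
visc_blend = exp(exp(1.36954)) - 0.8 = 50.29

50.29 cSt


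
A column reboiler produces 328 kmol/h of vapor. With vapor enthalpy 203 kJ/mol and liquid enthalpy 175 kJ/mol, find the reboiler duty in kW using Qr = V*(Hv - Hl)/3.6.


Qr = 328 * (203 - 175) / 3.6 = 328 * 28 / 3.6 = 2551

2551 kW


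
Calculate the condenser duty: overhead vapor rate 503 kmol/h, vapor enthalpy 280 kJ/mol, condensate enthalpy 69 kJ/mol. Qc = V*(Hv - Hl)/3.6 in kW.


Qc = 503 * (280 - 69) / 3.6 = 503 * 211 / 3.6 = 29480

29480 kW


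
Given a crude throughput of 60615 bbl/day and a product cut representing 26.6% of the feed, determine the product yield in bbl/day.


Crude throughput = 60615 bbl/day
Fraction yield = 26.6%
yield = throughput * fraction / 100
yield = 60615 * 26.6 / 100 = 16123.59

16123.59 bbl/day


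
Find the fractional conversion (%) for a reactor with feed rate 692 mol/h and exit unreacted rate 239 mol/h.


X = (F_in - F_out) / F_in * 100
Moles reacted = 692 - 239 = 453
X = 453 / 692 * 100
= 0.6546 * 100
= 65.46 %

65.46 %


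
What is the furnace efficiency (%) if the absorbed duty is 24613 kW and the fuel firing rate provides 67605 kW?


Furnace efficiency = Q_absorbed / Q_fuel * 100
= 24613 / 67605 * 100 = 36.41

36.41 %


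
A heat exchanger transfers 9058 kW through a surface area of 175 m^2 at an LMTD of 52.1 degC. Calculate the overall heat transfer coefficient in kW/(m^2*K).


From Q = U*A*LMTD, U = Q / (A * LMTD)
U = 9058 / (175 * 52.1) = 9058 / 9117.5 = 0.9935

0.9935 kW/(m^2*K)


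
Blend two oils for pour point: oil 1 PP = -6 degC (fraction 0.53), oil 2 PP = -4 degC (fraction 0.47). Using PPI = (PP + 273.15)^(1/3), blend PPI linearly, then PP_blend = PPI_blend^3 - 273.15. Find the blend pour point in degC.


PPI_1 = (-6 + 273.15)^(1/3) = 6.440482
PPI_2 = (-4 + 273.15)^(1/3) = 6.456514
PPI_blend = 0.53 * 6.440482 + 0.47 * 6.456514 = 6.448017
PP_blend = 6.448017^3 - 273.15 = 268.0887 - 273.15 = -5.06

-5.06 degC


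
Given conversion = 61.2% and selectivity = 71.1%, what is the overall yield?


Overall yield = conversion (%) * selectivity (%) / 100
Conversion = 61.2%, Selectivity = 71.1%
Y = 61.2 * 71.1 / 100
= 43.5132 %

43.5132 %


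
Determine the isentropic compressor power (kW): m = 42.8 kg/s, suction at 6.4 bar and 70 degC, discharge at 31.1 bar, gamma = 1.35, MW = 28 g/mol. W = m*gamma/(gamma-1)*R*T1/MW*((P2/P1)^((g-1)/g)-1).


Isentropic work: W = m*(gamma/(gamma-1))*(R*T1/MW)*((P2/P1)^((gamma-1)/gamma) - 1)
T1 = 70 + 273.15 = 343.15 K
Pressure ratio = 31.1 / 6.4 = 4.85938
Exponent = (1.35 - 1)/1.35 = 0.259259
(P2/P1)^exp - 1 = 4.85938^0.259259 - 1 = 0.506615
W = 42.8 * 1.35 / 0.35 * 8.314 * 343.15 / 28 * 0.506615 = 8522

8522 kW


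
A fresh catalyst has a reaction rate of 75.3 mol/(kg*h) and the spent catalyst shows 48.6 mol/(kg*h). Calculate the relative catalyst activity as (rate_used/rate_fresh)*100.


Activity (%) = (rate_used / rate_fresh) * 100
rate_used = 48.6, rate_fresh = 75.3
= (48.6 / 75.3) * 100
= 0.6454 * 100 = 64.54

64.54 %


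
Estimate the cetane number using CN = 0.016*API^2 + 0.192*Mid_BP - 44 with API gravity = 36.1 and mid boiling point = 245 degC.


CN = 0.016 * 36.1^2 + 0.192 * 245 - 44
CN = 20.85136 + 47.04 - 44 = 23.89136

23.89136


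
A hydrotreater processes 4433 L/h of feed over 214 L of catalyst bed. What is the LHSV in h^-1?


LHSV = volumetric feed rate / catalyst volume
= 4433 L/h / 214 L
= 20.71 h^-1

20.71 h^-1


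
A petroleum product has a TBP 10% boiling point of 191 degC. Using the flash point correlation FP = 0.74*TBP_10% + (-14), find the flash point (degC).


FP = 0.74 * 191 + (-14) = 127.34

127.34 degC


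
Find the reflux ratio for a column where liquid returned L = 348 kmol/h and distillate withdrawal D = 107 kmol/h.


Reflux ratio definition: R = L / D (liquid returned / distillate withdrawn)
L = 348 kmol/h, D = 107 kmol/h
R = 348 / 107 = 3.252

3.252


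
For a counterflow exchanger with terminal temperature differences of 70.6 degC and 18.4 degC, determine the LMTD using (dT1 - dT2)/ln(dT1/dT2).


LMTD = (dT1 - dT2) / ln(dT1/dT2)
= (70.6 - 18.4) / ln(70.6 / 18.4) = 52.2 / 1.34468 = 38.82

38.82 degC


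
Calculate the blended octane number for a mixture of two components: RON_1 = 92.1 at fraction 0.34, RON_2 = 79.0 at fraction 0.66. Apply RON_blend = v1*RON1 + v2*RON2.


Linear blending: RON_blend = sum(vi * RONi)
Contribution 1: 0.34 * 92.1 = 31.314
Contribution 2: 0.66 * 79.0 = 52.14
RON_blend = 31.314 + 52.14 = 83.454

83.454


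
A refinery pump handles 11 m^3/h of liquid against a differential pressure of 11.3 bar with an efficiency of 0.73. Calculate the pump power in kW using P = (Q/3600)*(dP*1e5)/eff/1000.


Q = 11 / 3600 = 0.00305556 m^3/s
P = 0.00305556 * (11.3 * 1e5) / 0.73 / 1000 = 4.730

4.730 kW


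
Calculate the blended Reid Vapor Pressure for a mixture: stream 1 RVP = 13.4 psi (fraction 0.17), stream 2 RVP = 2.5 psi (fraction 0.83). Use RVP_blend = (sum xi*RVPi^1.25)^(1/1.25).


Chevron index: RVP_blend = (sum xi*RVPi^1.25)^(1/1.25)
RVP^1.25 terms: 0.17 * 13.4^1.25 + 0.83 * 2.5^1.25 = 6.9676
RVP_blend = 6.9676^(1/1.25) = 4.726

4.726 psi


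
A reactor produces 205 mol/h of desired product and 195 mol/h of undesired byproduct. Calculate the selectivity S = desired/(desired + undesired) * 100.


Selectivity = desired / (desired + undesired) * 100
Total products = 205 + 195 = 400 mol/h
S = 205 / 400 * 100
= 0.5125 * 100
= 51.25 %

51.25 %


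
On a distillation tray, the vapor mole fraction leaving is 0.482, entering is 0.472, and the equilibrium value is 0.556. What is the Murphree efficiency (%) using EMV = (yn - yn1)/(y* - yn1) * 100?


Murphree vapor efficiency: EMV = (y_n - y_(n-1)) / (y*_n - y_(n-1)) * 100
EMV = (0.482 - 0.472) / (0.556 - 0.472) * 100 = 0.01 / 0.084 * 100 = 11.90

11.90 %


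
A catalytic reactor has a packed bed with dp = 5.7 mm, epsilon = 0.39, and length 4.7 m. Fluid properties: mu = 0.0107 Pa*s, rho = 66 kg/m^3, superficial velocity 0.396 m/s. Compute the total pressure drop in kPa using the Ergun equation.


dp = 5.7 mm = 0.0057 m
Viscous term = 150*0.0107*0.396*(1-0.39)^2 / (0.0057^2*0.39^3) = 122712
Inertial term = 1.75*66*0.396^2*(1-0.39) / (0.0057*0.39^3) = 32676.3
dP/L = 122712 + 32676.3 = 155388 Pa/m
dP = 155388 * 4.7 / 1000 = 730.3 kPa

730.3 kPa


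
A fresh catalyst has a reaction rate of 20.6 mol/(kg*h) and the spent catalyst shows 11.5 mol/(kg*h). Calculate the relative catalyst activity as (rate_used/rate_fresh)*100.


Activity (%) = (rate_used / rate_fresh) * 100
rate_used = 11.5, rate_fresh = 20.6
= (11.5 / 20.6) * 100
= 0.5583 * 100 = 55.83

55.83 %


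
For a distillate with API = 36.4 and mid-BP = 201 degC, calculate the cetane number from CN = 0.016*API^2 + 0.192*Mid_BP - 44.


CN = 0.016 * 36.4^2 + 0.192 * 201 - 44
CN = 21.19936 + 38.592 - 44 = 15.79136

15.79136


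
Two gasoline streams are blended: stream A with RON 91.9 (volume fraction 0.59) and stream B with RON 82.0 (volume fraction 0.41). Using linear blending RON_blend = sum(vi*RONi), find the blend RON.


Linear blending: RON_blend = sum(vi * RONi)
Contribution 1: 0.59 * 91.9 = 54.221
Contribution 2: 0.41 * 82.0 = 33.62
RON_blend = 54.221 + 33.62 = 87.841

87.841


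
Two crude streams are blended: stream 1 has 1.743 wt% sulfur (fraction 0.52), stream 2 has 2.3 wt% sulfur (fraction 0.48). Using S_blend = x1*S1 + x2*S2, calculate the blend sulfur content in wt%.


Linear sulfur blending: S_blend = x1*S1 + x2*S2
Contribution 1: 0.52 * 1.743 = 0.90636 wt%
Contribution 2: 0.48 * 2.3 = 1.104 wt%
S_blend = 0.90636 + 1.104 = 2.01036

2.01036 wt%


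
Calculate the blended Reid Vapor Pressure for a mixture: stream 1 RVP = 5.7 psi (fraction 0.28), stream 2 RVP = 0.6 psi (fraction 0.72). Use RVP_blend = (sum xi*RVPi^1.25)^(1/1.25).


Chevron index: RVP_blend = (sum xi*RVPi^1.25)^(1/1.25)
RVP^1.25 terms: 0.28 * 5.7^1.25 + 0.72 * 0.6^1.25 = 2.84626
RVP_blend = 2.84626^(1/1.25) = 2.309

2.309 psi


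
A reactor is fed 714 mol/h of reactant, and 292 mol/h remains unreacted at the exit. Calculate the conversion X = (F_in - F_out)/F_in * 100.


X = (F_in - F_out) / F_in * 100
Moles reacted = 714 - 292 = 422
X = 422 / 714 * 100
= 0.5910 * 100
= 59.10 %

59.10 %


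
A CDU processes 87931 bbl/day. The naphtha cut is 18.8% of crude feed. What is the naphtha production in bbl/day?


Crude throughput = 87931 bbl/day
Fraction yield = 18.8%
yield = throughput * fraction / 100
yield = 87931 * 18.8 / 100 = 16531.028

16531.028 bbl/day


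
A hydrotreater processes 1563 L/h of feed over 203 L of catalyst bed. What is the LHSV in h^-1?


LHSV = volumetric feed rate / catalyst volume
= 1563 L/h / 203 L
= 7.700 h^-1

7.700 h^-1


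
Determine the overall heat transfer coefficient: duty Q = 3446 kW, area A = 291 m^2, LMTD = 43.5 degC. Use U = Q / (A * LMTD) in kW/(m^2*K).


From Q = U*A*LMTD, U = Q / (A * LMTD)
U = 3446 / (291 * 43.5) = 3446 / 12658.5 = 0.2722

0.2722 kW/(m^2*K)


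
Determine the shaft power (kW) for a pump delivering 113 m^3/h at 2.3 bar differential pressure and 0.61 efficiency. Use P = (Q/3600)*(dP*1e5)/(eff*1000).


Q = 113 / 3600 = 0.0313889 m^3/s
P = 0.0313889 * (2.3 * 1e5) / 0.61 / 1000 = 11.84

11.84 kW


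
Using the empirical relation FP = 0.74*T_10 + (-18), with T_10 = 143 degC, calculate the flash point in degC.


FP = 0.74 * 143 + (-18) = 87.82

87.82 degC


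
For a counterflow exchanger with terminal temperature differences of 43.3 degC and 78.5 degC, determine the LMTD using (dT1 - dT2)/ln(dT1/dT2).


LMTD = (dT1 - dT2) / ln(dT1/dT2)
= (43.3 - 78.5) / ln(43.3 / 78.5) = -35.2 / -0.594946 = 59.17

59.17 degC


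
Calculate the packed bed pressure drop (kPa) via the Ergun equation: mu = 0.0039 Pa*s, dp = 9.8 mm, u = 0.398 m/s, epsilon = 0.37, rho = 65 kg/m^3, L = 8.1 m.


dp = 9.8 mm = 0.0098 m
Viscous term = 150*0.0039*0.398*(1-0.37)^2 / (0.0098^2*0.37^3) = 18996
Inertial term = 1.75*65*0.398^2*(1-0.37) / (0.0098*0.37^3) = 22867.9
dP/L = 18996 + 22867.9 = 41863.9 Pa/m
dP = 41863.9 * 8.1 / 1000 = 339.1 kPa

339.1 kPa


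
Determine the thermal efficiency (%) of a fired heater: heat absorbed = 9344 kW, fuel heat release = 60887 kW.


Furnace efficiency = Q_absorbed / Q_fuel * 100
= 9344 / 60887 * 100 = 15.35

15.35 %


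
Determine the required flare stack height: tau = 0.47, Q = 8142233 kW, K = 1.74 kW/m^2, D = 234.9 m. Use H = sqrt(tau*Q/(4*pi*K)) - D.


tau*Q/(4*pi*K) = 0.47 * 8142233 / (4 * pi * 1.74) = 175018
sqrt(175018) = 418.352
H = 418.352 - 234.9 = 183.5

183.5 m


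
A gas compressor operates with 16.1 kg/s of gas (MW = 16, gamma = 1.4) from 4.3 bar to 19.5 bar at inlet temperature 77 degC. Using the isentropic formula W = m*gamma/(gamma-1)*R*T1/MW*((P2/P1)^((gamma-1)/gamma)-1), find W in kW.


Isentropic work: W = m*(gamma/(gamma-1))*(R*T1/MW)*((P2/P1)^((gamma-1)/gamma) - 1)
T1 = 77 + 273.15 = 350.15 K
Pressure ratio = 19.5 / 4.3 = 4.53488
Exponent = (1.4 - 1)/1.4 = 0.285714
(P2/P1)^exp - 1 = 4.53488^0.285714 - 1 = 0.540246
W = 16.1 * 1.4 / 0.4 * 8.314 * 350.15 / 16 * 0.540246 = 5539

5539 kW


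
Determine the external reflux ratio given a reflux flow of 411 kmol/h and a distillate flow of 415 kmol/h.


Reflux ratio definition: R = L / D (liquid returned / distillate withdrawn)
L = 411 kmol/h, D = 415 kmol/h
R = 411 / 415 = 0.9904

0.9904


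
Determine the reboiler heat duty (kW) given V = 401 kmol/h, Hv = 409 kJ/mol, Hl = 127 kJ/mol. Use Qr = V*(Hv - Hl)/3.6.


Qr = 401 * (409 - 127) / 3.6 = 401 * 282 / 3.6 = 31410

31410 kW


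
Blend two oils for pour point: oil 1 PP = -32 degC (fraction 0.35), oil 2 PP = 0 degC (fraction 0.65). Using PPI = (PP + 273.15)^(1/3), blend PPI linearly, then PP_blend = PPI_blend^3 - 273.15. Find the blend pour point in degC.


PPI_1 = (-32 + 273.15)^(1/3) = 6.224375
PPI_2 = (0 + 273.15)^(1/3) = 6.488342
PPI_blend = 0.35 * 6.224375 + 0.65 * 6.488342 = 6.395954
PP_blend = 6.395954^3 - 273.15 = 261.6471 - 273.15 = -11.5

-11.5 degC


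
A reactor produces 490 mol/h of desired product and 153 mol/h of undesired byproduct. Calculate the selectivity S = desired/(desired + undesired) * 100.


Selectivity = desired / (desired + undesired) * 100
Total products = 490 + 153 = 643 mol/h
S = 490 / 643 * 100
= 0.7621 * 100
= 76.21 %

76.21 %


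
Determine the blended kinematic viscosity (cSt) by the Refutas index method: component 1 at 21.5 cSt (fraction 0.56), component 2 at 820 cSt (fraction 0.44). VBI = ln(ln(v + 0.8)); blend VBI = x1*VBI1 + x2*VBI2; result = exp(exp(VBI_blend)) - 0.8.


Refutas method: VBN_i = 14.534*ln(ln(visc_i + 0.8)) + 10.975, blended linearly by mass fraction; since VBN is linear in VBI_i = ln(ln(visc_i + 0.8)) and the fractions sum to 1, blend VBI directly: visc = exp(exp(VBI_blend)) - 0.8
VBI_1 = ln(ln(21.5 + 0.8)) = 1.13288
VBI_2 = ln(ln(820 + 0.8)) = 1.90364
VBI_blend = 0.56 * 1.13288 + 0.44 * 1.90364 = 1.47201
visc_blend = exp(exp(1.47201)) - 0.8 = 77.30

77.30 cSt


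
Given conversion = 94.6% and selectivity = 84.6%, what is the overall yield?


Overall yield = conversion (%) * selectivity (%) / 100
Conversion = 94.6%, Selectivity = 84.6%
Y = 94.6 * 84.6 / 100
= 80.0316 %

80.0316 %


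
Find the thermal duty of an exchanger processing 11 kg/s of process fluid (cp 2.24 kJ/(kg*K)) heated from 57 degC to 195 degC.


Q = m_dot * cp * delta_T
delta_T = 195 - 57 = 138 K
Q = 11 * 2.24 * 138
= 24.64 * 138
= 3400.32 kW

3400.32 kW


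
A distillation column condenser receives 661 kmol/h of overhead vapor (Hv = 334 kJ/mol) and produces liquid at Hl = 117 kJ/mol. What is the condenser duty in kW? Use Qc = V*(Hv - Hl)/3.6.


Qc = 661 * (334 - 117) / 3.6 = 661 * 217 / 3.6 = 39840

39840 kW


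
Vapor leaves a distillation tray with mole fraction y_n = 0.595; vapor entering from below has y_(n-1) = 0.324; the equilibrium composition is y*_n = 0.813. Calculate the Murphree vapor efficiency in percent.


Murphree vapor efficiency: EMV = (y_n - y_(n-1)) / (y*_n - y_(n-1)) * 100
EMV = (0.595 - 0.324) / (0.813 - 0.324) * 100 = 0.271 / 0.489 * 100 = 55.42

55.42 %


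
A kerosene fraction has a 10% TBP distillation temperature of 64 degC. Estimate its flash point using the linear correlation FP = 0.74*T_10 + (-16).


FP = 0.74 * 64 + (-16) = 31.36

31.36 degC


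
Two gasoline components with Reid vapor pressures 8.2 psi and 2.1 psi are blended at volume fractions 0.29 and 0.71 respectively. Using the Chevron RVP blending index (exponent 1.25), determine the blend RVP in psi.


Chevron index: RVP_blend = (sum xi*RVPi^1.25)^(1/1.25)
RVP^1.25 terms: 0.29 * 8.2^1.25 + 0.71 * 2.1^1.25 = 5.81894
RVP_blend = 5.81894^(1/1.25) = 4.091

4.091 psi


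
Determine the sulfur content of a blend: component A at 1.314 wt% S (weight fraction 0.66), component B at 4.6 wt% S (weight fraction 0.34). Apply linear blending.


Linear sulfur blending: S_blend = x1*S1 + x2*S2
Contribution 1: 0.66 * 1.314 = 0.86724 wt%
Contribution 2: 0.34 * 4.6 = 1.564 wt%
S_blend = 0.86724 + 1.564 = 2.43124

2.43124 wt%


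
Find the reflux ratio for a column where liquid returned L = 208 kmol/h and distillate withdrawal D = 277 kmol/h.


Reflux ratio definition: R = L / D (liquid returned / distillate withdrawn)
L = 208 kmol/h, D = 277 kmol/h
R = 208 / 277 = 0.7509

0.7509


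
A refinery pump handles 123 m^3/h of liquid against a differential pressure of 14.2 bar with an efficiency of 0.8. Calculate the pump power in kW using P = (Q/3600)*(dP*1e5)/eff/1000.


Q = 123 / 3600 = 0.0341667 m^3/s
P = 0.0341667 * (14.2 * 1e5) / 0.8 / 1000 = 60.65

60.65 kW


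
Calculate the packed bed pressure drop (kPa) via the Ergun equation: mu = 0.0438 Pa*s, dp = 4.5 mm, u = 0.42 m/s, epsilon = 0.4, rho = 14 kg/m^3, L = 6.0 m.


dp = 4.5 mm = 0.0045 m
Viscous term = 150*0.0438*0.42*(1-0.4)^2 / (0.0045^2*0.4^3) = 766500
Inertial term = 1.75*14*0.42^2*(1-0.4) / (0.0045*0.4^3) = 9003.75
dP/L = 766500 + 9003.75 = 775504 Pa/m
dP = 775504 * 6.0 / 1000 = 4653 kPa

4653 kPa


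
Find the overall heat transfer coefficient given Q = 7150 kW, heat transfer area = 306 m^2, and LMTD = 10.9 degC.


From Q = U*A*LMTD, U = Q / (A * LMTD)
U = 7150 / (306 * 10.9) = 7150 / 3335.4 = 2.144

2.144 kW/(m^2*K)


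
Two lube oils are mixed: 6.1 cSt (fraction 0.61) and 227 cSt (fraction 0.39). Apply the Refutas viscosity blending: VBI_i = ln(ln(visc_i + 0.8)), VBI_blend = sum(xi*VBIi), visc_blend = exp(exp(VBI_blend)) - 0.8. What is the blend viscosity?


Refutas method: VBN_i = 14.534*ln(ln(visc_i + 0.8)) + 10.975, blended linearly by mass fraction; since VBN is linear in VBI_i = ln(ln(visc_i + 0.8)) and the fractions sum to 1, blend VBI directly: visc = exp(exp(VBI_blend)) - 0.8
VBI_1 = ln(ln(6.1 + 0.8)) = 0.658308
VBI_2 = ln(ln(227 + 0.8)) = 1.69166
VBI_blend = 0.61 * 0.658308 + 0.39 * 1.69166 = 1.06132
visc_blend = exp(exp(1.06132)) - 0.8 = 17.20

17.20 cSt


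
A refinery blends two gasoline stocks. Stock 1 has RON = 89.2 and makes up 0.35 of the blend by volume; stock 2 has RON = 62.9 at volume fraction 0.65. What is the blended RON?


Linear blending: RON_blend = sum(vi * RONi)
Contribution 1: 0.35 * 89.2 = 31.22
Contribution 2: 0.65 * 62.9 = 40.885
RON_blend = 31.22 + 40.885 = 72.105

72.105


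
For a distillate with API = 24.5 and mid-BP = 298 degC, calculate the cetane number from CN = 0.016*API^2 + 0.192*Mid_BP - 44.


CN = 0.016 * 24.5^2 + 0.192 * 298 - 44
CN = 9.604 + 57.216 - 44 = 22.82

22.82


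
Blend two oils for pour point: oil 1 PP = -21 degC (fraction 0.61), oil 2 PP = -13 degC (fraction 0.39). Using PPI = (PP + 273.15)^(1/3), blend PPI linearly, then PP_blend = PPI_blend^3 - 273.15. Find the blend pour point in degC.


PPI_1 = (-21 + 273.15)^(1/3) = 6.317613
PPI_2 = (-13 + 273.15)^(1/3) = 6.383731
PPI_blend = 0.61 * 6.317613 + 0.39 * 6.383731 = 6.343399
PP_blend = 6.343399^3 - 273.15 = 255.2502 - 273.15 = -17.9

-17.9 degC


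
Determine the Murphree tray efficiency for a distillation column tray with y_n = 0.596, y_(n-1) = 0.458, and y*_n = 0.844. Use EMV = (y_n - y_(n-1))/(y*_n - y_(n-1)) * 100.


Murphree vapor efficiency: EMV = (y_n - y_(n-1)) / (y*_n - y_(n-1)) * 100
EMV = (0.596 - 0.458) / (0.844 - 0.458) * 100 = 0.138 / 0.386 * 100 = 35.75

35.75 %


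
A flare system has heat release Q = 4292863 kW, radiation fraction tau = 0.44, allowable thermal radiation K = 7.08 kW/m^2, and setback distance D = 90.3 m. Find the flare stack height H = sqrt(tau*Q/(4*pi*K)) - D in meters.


tau*Q/(4*pi*K) = 0.44 * 4292863 / (4 * pi * 7.08) = 21230.3
sqrt(21230.3) = 145.706
H = 145.706 - 90.3 = 55.41

55.41 m


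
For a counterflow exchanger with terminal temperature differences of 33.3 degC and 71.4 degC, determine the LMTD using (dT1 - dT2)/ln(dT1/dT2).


LMTD = (dT1 - dT2) / ln(dT1/dT2)
= (33.3 - 71.4) / ln(33.3 / 71.4) = -38.1 / -0.76274 = 49.95

49.95 degC


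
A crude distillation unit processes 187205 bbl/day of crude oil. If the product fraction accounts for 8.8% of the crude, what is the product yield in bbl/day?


Crude throughput = 187205 bbl/day
Fraction yield = 8.8%
yield = throughput * fraction / 100
yield = 187205 * 8.8 / 100 = 16474.04

16474.04 bbl/day


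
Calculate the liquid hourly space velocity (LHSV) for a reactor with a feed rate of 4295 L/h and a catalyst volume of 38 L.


LHSV = volumetric feed rate / catalyst volume
= 4295 L/h / 38 L
= 113.0 h^-1

113.0 h^-1


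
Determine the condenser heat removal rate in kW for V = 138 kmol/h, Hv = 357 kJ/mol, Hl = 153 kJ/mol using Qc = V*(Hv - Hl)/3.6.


Qc = 138 * (357 - 153) / 3.6 = 138 * 204 / 3.6 = 7820

7820 kW


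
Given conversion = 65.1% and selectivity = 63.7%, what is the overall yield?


Overall yield = conversion (%) * selectivity (%) / 100
Conversion = 65.1%, Selectivity = 63.7%
Y = 65.1 * 63.7 / 100
= 41.4687 %

41.4687 %


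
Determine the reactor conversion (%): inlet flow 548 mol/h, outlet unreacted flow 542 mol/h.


X = (F_in - F_out) / F_in * 100
Moles reacted = 548 - 542 = 6
X = 6 / 548 * 100
= 0.01095 * 100
= 1.095 %

1.095 %


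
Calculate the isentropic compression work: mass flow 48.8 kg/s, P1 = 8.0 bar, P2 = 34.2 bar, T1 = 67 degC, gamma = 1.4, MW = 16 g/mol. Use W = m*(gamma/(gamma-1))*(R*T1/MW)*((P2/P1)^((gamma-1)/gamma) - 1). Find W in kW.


Isentropic work: W = m*(gamma/(gamma-1))*(R*T1/MW)*((P2/P1)^((gamma-1)/gamma) - 1)
T1 = 67 + 273.15 = 340.15 K
Pressure ratio = 34.2 / 8.0 = 4.275
Exponent = (1.4 - 1)/1.4 = 0.285714
(P2/P1)^exp - 1 = 4.275^0.285714 - 1 = 0.514493
W = 48.8 * 1.4 / 0.4 * 8.314 * 340.15 / 16 * 0.514493 = 15530

15530 kW


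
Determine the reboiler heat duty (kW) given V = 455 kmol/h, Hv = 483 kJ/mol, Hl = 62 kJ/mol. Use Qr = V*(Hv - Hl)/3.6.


Qr = 455 * (483 - 62) / 3.6 = 455 * 421 / 3.6 = 53210

53210 kW


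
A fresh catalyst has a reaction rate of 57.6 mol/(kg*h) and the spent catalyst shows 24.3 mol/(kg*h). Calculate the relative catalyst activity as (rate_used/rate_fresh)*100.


Activity (%) = (rate_used / rate_fresh) * 100
rate_used = 24.3, rate_fresh = 57.6
= (24.3 / 57.6) * 100
= 0.4219 * 100 = 42.19

42.19 %


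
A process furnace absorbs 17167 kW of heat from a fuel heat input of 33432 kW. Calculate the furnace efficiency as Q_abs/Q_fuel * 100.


Furnace efficiency = Q_absorbed / Q_fuel * 100
= 17167 / 33432 * 100 = 51.35

51.35 %


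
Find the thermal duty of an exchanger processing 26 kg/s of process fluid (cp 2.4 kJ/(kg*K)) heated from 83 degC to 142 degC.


Q = m_dot * cp * delta_T
delta_T = 142 - 83 = 59 K
Q = 26 * 2.4 * 59
= 62.4 * 59
= 3681.6 kW

3681.6 kW


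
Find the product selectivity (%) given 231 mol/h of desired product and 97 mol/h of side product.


Selectivity = desired / (desired + undesired) * 100
Total products = 231 + 97 = 328 mol/h
S = 231 / 328 * 100
= 0.7043 * 100
= 70.43 %

70.43 %


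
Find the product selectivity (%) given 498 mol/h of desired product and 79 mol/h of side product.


Selectivity = desired / (desired + undesired) * 100
Total products = 498 + 79 = 577 mol/h
S = 498 / 577 * 100
= 0.8631 * 100
= 86.31 %

86.31 %


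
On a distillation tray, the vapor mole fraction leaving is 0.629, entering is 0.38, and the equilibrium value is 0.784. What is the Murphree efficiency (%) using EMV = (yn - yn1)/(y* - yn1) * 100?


Murphree vapor efficiency: EMV = (y_n - y_(n-1)) / (y*_n - y_(n-1)) * 100
EMV = (0.629 - 0.38) / (0.784 - 0.38) * 100 = 0.249 / 0.404 * 100 = 61.63

61.63 %


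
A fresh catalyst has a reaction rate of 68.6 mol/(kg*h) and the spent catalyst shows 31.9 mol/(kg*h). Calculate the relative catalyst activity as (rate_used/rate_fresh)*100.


Activity (%) = (rate_used / rate_fresh) * 100
rate_used = 31.9, rate_fresh = 68.6
= (31.9 / 68.6) * 100
= 0.4650 * 100 = 46.50

46.50 %


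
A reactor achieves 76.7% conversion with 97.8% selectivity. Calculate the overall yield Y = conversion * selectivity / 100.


Overall yield = conversion (%) * selectivity (%) / 100
Conversion = 76.7%, Selectivity = 97.8%
Y = 76.7 * 97.8 / 100
= 75.0126 %

75.0126 %


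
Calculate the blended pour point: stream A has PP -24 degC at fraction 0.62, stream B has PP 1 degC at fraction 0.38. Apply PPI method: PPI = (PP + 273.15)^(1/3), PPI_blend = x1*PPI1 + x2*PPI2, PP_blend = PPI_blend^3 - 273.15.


PPI_1 = (-24 + 273.15)^(1/3) = 6.292458
PPI_2 = (1 + 273.15)^(1/3) = 6.49625
PPI_blend = 0.62 * 6.292458 + 0.38 * 6.49625 = 6.369899
PP_blend = 6.369899^3 - 273.15 = 258.4626 - 273.15 = -14.69

-14.69 degC


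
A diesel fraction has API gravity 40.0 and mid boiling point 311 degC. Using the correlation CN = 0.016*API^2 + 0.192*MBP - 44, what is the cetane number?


CN = 0.016 * 40.0^2 + 0.192 * 311 - 44
CN = 25.6 + 59.712 - 44 = 41.312

41.312


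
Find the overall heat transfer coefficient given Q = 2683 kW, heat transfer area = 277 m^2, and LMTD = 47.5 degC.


From Q = U*A*LMTD, U = Q / (A * LMTD)
U = 2683 / (277 * 47.5) = 2683 / 13157.5 = 0.2039

0.2039 kW/(m^2*K)


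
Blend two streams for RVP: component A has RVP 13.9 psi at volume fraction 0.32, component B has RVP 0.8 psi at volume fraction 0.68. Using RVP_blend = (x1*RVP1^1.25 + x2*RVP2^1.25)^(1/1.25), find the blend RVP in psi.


Chevron index: RVP_blend = (sum xi*RVPi^1.25)^(1/1.25)
RVP^1.25 terms: 0.32 * 13.9^1.25 + 0.68 * 0.8^1.25 = 9.10301
RVP_blend = 9.10301^(1/1.25) = 5.853

5.853 psi


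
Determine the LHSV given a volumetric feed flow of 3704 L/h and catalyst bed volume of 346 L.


LHSV = volumetric feed rate / catalyst volume
= 3704 L/h / 346 L
= 10.71 h^-1

10.71 h^-1


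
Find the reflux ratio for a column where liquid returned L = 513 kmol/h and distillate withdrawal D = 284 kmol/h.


Reflux ratio definition: R = L / D (liquid returned / distillate withdrawn)
L = 513 kmol/h, D = 284 kmol/h
R = 513 / 284 = 1.806

1.806


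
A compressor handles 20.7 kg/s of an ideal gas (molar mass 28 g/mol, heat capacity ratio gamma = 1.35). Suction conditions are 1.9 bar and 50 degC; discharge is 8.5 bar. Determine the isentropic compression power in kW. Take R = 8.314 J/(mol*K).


Isentropic work: W = m*(gamma/(gamma-1))*(R*T1/MW)*((P2/P1)^((gamma-1)/gamma) - 1)
T1 = 50 + 273.15 = 323.15 K
Pressure ratio = 8.5 / 1.9 = 4.47368
Exponent = (1.35 - 1)/1.35 = 0.259259
(P2/P1)^exp - 1 = 4.47368^0.259259 - 1 = 0.474656
W = 20.7 * 1.35 / 0.35 * 8.314 * 323.15 / 28 * 0.474656 = 3636

3636 kW


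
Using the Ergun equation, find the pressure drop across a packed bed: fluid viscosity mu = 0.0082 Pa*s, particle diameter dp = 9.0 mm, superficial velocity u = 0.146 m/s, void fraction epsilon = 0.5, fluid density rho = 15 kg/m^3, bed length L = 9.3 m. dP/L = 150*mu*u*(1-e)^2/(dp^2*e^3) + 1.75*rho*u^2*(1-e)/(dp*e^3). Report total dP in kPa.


dp = 9.0 mm = 0.009 m
Viscous term = 150*0.0082*0.146*(1-0.5)^2 / (0.009^2*0.5^3) = 4434.07
Inertial term = 1.75*15*0.146^2*(1-0.5) / (0.009*0.5^3) = 248.687
dP/L = 4434.07 + 248.687 = 4682.76 Pa/m
dP = 4682.76 * 9.3 / 1000 = 43.55 kPa

43.55 kPa


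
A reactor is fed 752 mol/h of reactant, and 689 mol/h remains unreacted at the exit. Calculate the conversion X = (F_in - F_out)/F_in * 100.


X = (F_in - F_out) / F_in * 100
Moles reacted = 752 - 689 = 63
X = 63 / 752 * 100
= 0.08378 * 100
= 8.378 %

8.378 %


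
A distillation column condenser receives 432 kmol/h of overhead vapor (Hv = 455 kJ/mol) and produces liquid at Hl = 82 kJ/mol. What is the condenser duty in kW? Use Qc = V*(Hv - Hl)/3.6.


Qc = 432 * (455 - 82) / 3.6 = 432 * 373 / 3.6 = 44760

44760 kW


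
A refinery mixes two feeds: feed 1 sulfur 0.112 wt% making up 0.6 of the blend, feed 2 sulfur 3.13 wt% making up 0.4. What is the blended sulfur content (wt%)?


Linear sulfur blending: S_blend = x1*S1 + x2*S2
Contribution 1: 0.6 * 0.112 = 0.0672 wt%
Contribution 2: 0.4 * 3.13 = 1.252 wt%
S_blend = 0.0672 + 1.252 = 1.3192

1.3192 wt%


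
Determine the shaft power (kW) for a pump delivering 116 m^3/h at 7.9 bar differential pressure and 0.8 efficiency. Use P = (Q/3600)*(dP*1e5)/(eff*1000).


Q = 116 / 3600 = 0.0322222 m^3/s
P = 0.0322222 * (7.9 * 1e5) / 0.8 / 1000 = 31.82

31.82 kW


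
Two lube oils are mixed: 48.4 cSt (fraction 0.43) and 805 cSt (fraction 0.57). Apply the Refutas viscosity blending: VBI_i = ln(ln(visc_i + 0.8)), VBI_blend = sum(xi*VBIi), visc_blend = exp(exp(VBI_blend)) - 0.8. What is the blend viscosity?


Refutas method: VBN_i = 14.534*ln(ln(visc_i + 0.8)) + 10.975, blended linearly by mass fraction; since VBN is linear in VBI_i = ln(ln(visc_i + 0.8)) and the fractions sum to 1, blend VBI directly: visc = exp(exp(VBI_blend)) - 0.8
VBI_1 = ln(ln(48.4 + 0.8)) = 1.35992
VBI_2 = ln(ln(805 + 0.8)) = 1.90089
VBI_blend = 0.43 * 1.35992 + 0.57 * 1.90089 = 1.66827
visc_blend = exp(exp(1.66827)) - 0.8 = 200.1

200.1 cSt


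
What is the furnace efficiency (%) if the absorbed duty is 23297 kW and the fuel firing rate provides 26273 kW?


Furnace efficiency = Q_absorbed / Q_fuel * 100
= 23297 / 26273 * 100 = 88.67

88.67 %


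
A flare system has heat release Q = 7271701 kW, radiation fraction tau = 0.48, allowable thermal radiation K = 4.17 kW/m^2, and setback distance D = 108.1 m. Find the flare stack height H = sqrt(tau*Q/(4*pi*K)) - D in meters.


tau*Q/(4*pi*K) = 0.48 * 7271701 / (4 * pi * 4.17) = 66608.8
sqrt(66608.8) = 258.087
H = 258.087 - 108.1 = 150.0

150.0 m


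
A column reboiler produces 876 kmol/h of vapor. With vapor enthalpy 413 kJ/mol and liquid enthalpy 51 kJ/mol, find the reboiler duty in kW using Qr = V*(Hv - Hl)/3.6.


Qr = 876 * (413 - 51) / 3.6 = 876 * 362 / 3.6 = 88090

88090 kW


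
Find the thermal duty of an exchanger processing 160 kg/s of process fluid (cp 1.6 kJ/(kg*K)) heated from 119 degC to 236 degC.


Q = m_dot * cp * delta_T
delta_T = 236 - 119 = 117 K
Q = 160 * 1.6 * 117
= 256 * 117
= 29952 kW

29952 kW


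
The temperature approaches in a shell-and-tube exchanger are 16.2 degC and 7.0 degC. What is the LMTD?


LMTD = (dT1 - dT2) / ln(dT1/dT2)
= (16.2 - 7.0) / ln(16.2 / 7.0) = 9.2 / 0.839101 = 10.96

10.96 degC


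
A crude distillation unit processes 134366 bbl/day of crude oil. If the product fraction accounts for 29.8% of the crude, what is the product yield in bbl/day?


Crude throughput = 134366 bbl/day
Fraction yield = 29.8%
yield = throughput * fraction / 100
yield = 134366 * 29.8 / 100 = 40041.068

40041.068 bbl/day


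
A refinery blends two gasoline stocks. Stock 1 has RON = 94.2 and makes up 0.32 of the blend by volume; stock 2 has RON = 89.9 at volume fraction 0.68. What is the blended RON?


Linear blending: RON_blend = sum(vi * RONi)
Contribution 1: 0.32 * 94.2 = 30.144
Contribution 2: 0.68 * 89.9 = 61.132
RON_blend = 30.144 + 61.132 = 91.276

91.276


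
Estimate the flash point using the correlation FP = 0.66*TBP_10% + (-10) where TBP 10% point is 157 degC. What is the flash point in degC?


FP = 0.66 * 157 + (-10) = 93.62

93.62 degC


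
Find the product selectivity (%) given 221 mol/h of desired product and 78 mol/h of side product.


Selectivity = desired / (desired + undesired) * 100
Total products = 221 + 78 = 299 mol/h
S = 221 / 299 * 100
= 0.7391 * 100
= 73.91 %

73.91 %


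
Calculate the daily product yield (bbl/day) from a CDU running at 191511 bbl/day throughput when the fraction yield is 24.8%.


Crude throughput = 191511 bbl/day
Fraction yield = 24.8%
yield = throughput * fraction / 100
yield = 191511 * 24.8 / 100 = 47494.728

47494.728 bbl/day


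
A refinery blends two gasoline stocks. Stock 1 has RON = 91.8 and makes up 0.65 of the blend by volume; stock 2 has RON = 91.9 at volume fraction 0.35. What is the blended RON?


Linear blending: RON_blend = sum(vi * RONi)
Contribution 1: 0.65 * 91.8 = 59.67
Contribution 2: 0.35 * 91.9 = 32.165
RON_blend = 59.67 + 32.165 = 91.835

91.835


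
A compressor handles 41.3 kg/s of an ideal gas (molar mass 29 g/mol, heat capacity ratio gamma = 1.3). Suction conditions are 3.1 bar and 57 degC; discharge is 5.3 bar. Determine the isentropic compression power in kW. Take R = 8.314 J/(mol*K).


Isentropic work: W = m*(gamma/(gamma-1))*(R*T1/MW)*((P2/P1)^((gamma-1)/gamma) - 1)
T1 = 57 + 273.15 = 330.15 K
Pressure ratio = 5.3 / 3.1 = 1.70968
Exponent = (1.3 - 1)/1.3 = 0.230769
(P2/P1)^exp - 1 = 1.70968^0.230769 - 1 = 0.131747
W = 41.3 * 1.3 / 0.3 * 8.314 * 330.15 / 29 * 0.131747 = 2232

2232 kW


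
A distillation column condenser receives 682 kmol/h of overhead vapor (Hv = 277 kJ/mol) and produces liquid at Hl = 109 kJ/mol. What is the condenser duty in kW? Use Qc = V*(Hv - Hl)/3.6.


Qc = 682 * (277 - 109) / 3.6 = 682 * 168 / 3.6 = 31830

31830 kW


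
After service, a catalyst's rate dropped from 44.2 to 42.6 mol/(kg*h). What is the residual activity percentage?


Activity (%) = (rate_used / rate_fresh) * 100
rate_used = 42.6, rate_fresh = 44.2
= (42.6 / 44.2) * 100
= 0.9638 * 100 = 96.38

96.38 %


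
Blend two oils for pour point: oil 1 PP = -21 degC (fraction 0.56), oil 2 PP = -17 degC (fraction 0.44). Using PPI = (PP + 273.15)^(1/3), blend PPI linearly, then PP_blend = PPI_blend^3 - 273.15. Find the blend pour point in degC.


PPI_1 = (-21 + 273.15)^(1/3) = 6.317613
PPI_2 = (-17 + 273.15)^(1/3) = 6.350844
PPI_blend = 0.56 * 6.317613 + 0.44 * 6.350844 = 6.332235
PP_blend = 6.332235^3 - 273.15 = 253.9049 - 273.15 = -19.25

-19.25 degC


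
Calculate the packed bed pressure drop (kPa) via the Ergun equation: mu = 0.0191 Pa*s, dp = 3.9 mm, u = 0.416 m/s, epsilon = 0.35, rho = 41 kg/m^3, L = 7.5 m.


dp = 3.9 mm = 0.0039 m
Viscous term = 150*0.0191*0.416*(1-0.35)^2 / (0.0039^2*0.35^3) = 772167
Inertial term = 1.75*41*0.416^2*(1-0.35) / (0.0039*0.35^3) = 48267.3
dP/L = 772167 + 48267.3 = 820434 Pa/m
dP = 820434 * 7.5 / 1000 = 6153 kPa

6153 kPa
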